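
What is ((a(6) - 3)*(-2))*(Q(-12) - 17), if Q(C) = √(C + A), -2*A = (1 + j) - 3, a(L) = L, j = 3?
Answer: 102 - 15*I*√2 ≈ 102.0 - 21.213*I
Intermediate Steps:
A = -½ (A = -((1 + 3) - 3)/2 = -(4 - 3)/2 = -½*1 = -½ ≈ -0.50000)
Q(C) = √(-½ + C) (Q(C) = √(C - ½) = √(-½ + C))
((a(6) - 3)*(-2))*(Q(-12) - 17) = ((6 - 3)*(-2))*(√(-2 + 4*(-12))/2 - 17) = (3*(-2))*(√(-2 - 48)/2 - 17) = -6*(√(-50)/2 - 17) = -6*((5*I*√2)/2 - 17) = -6*(5*I*√2/2 - 17) = -6*(-17 + 5*I*√2/2) = 102 - 15*I*√2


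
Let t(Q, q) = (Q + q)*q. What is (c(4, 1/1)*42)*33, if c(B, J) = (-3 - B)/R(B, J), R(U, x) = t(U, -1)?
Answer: 3234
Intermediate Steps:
t(Q, q) = q*(Q + q)
R(U, x) = 1 - U (R(U, x) = -(U - 1) = -(-1 + U) = 1 - U)
c(B, J) = (-3 - B)/(1 - B)
(c(4, 1/1)*42)*33 = (((3 + 4)/(-1 + 4))*42)*33 = ((7/3)*42)*33 = 98*33 = 3234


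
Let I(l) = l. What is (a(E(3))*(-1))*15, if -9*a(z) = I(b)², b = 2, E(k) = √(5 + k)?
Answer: 20/3 ≈ 6.6667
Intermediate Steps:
a(z) = -4/9 (a(z) = -⅑*2² = -⅑*4 = -4/9)
(a(E(3))*(-1))*15 = -4/9*(-1)*15 = (4/9)*15 = 20/3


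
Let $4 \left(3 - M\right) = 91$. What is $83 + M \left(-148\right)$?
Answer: $3006$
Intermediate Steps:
$M = - \frac{79}{4}$ ($M = 3 - \frac{91}{4} = - \frac{79}{4} \approx -19.75$)
$83 + M \left(-148\right) = 83 - -2923 = 83 + 2923 = 3006$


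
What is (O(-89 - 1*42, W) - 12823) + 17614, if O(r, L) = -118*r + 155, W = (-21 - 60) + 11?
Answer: 20404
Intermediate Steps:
W = -70 (W = -81 + 11 = -70)
O(r, L) = 155 - 118*r
(O(-89 - 1*42, W) - 12823) + 17614 = ((155 - 118*(-89 - 1*42)) - 12823) + 17614 = ((155 - 118*(-89 - 42)) - 12823) + 17614 = ((155 - 118*(-131)) - 12823) + 17614 = ((155 + 15458) - 12823) + 17614 = (15613 - 12823) + 17614 = 2790 + 17614 = 20404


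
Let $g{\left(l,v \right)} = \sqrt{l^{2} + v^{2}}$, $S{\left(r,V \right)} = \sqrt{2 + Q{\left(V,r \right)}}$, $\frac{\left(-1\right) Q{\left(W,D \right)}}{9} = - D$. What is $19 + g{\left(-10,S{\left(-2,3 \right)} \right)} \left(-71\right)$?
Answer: $19 - 142 \sqrt{21} \approx -631.73$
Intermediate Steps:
$Q{\left(W,D \right)} = 9 D$ ($Q{\left(W,D \right)} = - 9 \left(- D\right) = 9 D$)
$S{\left(r,V \right)} = \sqrt{2 + 9 r}$
$19 + g{\left(-10,S{\left(-2,3 \right)} \right)} \left(-71\right) = 19 + \sqrt{\left(-10\right)^{2} + \left(\sqrt{2 + 9 \left(-2\right)}\right)^{2}} \left(-71\right) = 19 + \sqrt{100 + \left(\sqrt{2 - 18}\right)^{2}} \left(-71\right) = 19 + \sqrt{100 + \left(\sqrt{-16}\right)^{2}} \left(-71\right) = 19 + \sqrt{100 + \left(4 i\right)^{2}} \left(-71\right) = 19 + \sqrt{100 - 16} \left(-71\right) = 19 + \sqrt{84} \left(-71\right) = 19 + 2 \sqrt{21} \left(-71\right) = 19 - 142 \sqrt{21}$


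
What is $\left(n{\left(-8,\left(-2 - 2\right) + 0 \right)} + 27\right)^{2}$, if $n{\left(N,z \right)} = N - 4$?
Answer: $225$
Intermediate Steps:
$n{\left(N,z \right)} = -4 + N$
$\left(n{\left(-8,\left(-2 - 2\right) + 0 \right)} + 27\right)^{2} = \left(\left(-4 - 8\right) + 27\right)^{2} = \left(-12 + 27\right)^{2} = 15^{2} = 225$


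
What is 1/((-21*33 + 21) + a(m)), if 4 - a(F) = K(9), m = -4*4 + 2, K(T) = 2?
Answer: -1/670 ≈ -0.0014925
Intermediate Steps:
m = -14 (m = -16 + 2 = -14)
a(F) = 2 (a(F) = 4 - 1*2 = 4 - 2 = 2)
1/((-21*33 + 21) + a(m)) = 1/((-21*33 + 21) + 2) = 1/((-693 + 21) + 2) = 1/(-672 + 2) = 1/(-670) = -1/670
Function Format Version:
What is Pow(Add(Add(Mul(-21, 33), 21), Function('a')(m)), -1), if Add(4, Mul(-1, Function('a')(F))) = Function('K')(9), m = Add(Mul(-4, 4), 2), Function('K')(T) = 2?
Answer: Rational(-1, 670) ≈ -0.0014925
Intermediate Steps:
m = -14 (m = Add(-16, 2) = -14)
Function('a')(F) = 2 (Function('a')(F) = Add(4, Mul(-1, 2)) = Add(4, -2) = 2)
Pow(Add(Add(Mul(-21, 33), 21), Function('a')(m)), -1) = Pow(Add(Add(Mul(-21, 33), 21), 2), -1) = Pow(Add(Add(-693, 21), 2), -1) = Pow(Add(-672, 2), -1) = Pow(-670, -1) = Rational(-1, 670)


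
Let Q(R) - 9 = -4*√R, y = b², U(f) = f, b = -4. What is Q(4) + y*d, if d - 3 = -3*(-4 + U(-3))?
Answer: 385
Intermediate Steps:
y = 16 (y = (-4)² = 16)
d = 24 (d = 3 - 3*(-4 - 3) = 3 - 3*(-7) = 3 + 21 = 24)
Q(R) = 9 - 4*√R
Q(4) + y*d = (9 - 4*√4) + 16*24 = (9 - 4*2) + 384 = (9 - 8) + 384 = 1 + 384 = 385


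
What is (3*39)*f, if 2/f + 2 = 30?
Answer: 117/14 ≈ 8.3571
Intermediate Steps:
f = 1/14 (f = 2/(-2 + 30) = 2/28 = 2*(1/28) = 1/14 ≈ 0.071429)
(3*39)*f = (3*39)*(1/14) = 117*(1/14) = 117/14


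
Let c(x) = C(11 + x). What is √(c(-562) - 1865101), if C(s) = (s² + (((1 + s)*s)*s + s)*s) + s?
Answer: 10*√920050246 ≈ 3.0332e+5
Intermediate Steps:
C(s) = s + s² + s*(s + s²*(1 + s)) (C(s) = (s² + ((s*(1 + s))*s + s)*s) + s = (s² + (s²*(1 + s) + s)*s) + s = (s² + (s + s²*(1 + s))*s) + s = (s² + s*(s + s²*(1 + s))) + s = s + s² + s*(s + s²*(1 + s)))
c(x) = (11 + x)*(23 + (11 + x)² + (11 + x)³ + 2*x) (c(x) = (11 + x)*(1 + (11 + x)² + (11 + x)³ + 2*(11 + x)) = (11 + x)*(1 + (11 + x)² + (11 + x)³ + (22 + 2*x)) = (11 + x)*(23 + (11 + x)² + (11 + x)³ + 2*x))
√(c(-562) - 1865101) = √((11 - 562)*(23 + (11 - 562)² + (11 - 562)³ + 2*(-562)) - 1865101) = √(-551*(23 + (-551)² + (-551)³ - 1124) - 1865101) = √(-551*(23 + 303601 - 167284151 - 1124) - 1865101) = √(-551*(-166981651) - 1865101) = √(92006889701 - 1865101) = √92005024600 = 10*√920050246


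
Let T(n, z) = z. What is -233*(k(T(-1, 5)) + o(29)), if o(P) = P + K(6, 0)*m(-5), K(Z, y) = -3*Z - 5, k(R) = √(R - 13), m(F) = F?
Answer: -33552 - 466*I*√2 ≈ -33552.0 - 659.02*I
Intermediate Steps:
k(R) = √(-13 + R)
K(Z, y) = -5 - 3*Z
o(P) = 115 + P (o(P) = P + (-5 - 3*6)*(-5) = P + (-5 - 18)*(-5) = P - 23*(-5) = P + 115 = 115 + P)
-233*(k(T(-1, 5)) + o(29)) = -233*(√(-13 + 5) + (115 + 29)) = -233*(√(-8) + 144) = -233*(2*I*√2 + 144) = -233*(144 + 2*I*√2) = -33552 - 466*I*√2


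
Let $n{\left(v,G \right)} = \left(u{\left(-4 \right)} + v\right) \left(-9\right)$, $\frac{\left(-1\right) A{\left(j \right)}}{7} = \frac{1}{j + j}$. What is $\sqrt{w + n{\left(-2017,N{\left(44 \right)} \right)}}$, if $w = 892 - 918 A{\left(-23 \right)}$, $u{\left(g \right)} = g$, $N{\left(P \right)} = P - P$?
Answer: $\frac{5 \sqrt{400798}}{23} \approx 137.63$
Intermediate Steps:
$N{\left(P \right)} = 0$
$A{\left(j \right)} = - \frac{7}{2 j}$ ($A{\left(j \right)} = - \frac{7}{j + j} = - \frac{7}{2 j}$)
$n{\left(v,G \right)} = 36 - 9 v$ ($n{\left(v,G \right)} = \left(-4 + v\right) \left(-9\right) = 36 - 9 v$)
$w = \frac{17303}{23}$ ($w = 892 - 918 \left(- \frac{7}{2 \left(-23\right)}\right) = 892 - 918 \left(\left(- \frac{7}{2}\right) \left(- \frac{1}{23}\right)\right) = 892 - \frac{3213}{23} = \frac{17303}{23} \approx 752.3$)
$\sqrt{w + n{\left(-2017,N{\left(44 \right)} \right)}} = \sqrt{\frac{17303}{23} + \left(36 - -18153\right)} = \sqrt{\frac{17303}{23} + \left(36 + 18153\right)} = \sqrt{\frac{17303}{23} + 18189} = \sqrt{\frac{435650}{23}} = \frac{5 \sqrt{400798}}{23}$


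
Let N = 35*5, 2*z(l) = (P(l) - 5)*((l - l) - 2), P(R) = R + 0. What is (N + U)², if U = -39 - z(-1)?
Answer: 16900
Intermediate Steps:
P(R) = R
z(l) = 5 - l (z(l) = ((l - 5)*((l - l) - 2))/2 = ((-5 + l)*(0 - 2))/2 = ((-5 + l)*(-2))/2 = (10 - 2*l)/2 = 5 - l)
U = -45 (U = -39 - (5 - 1*(-1)) = -39 - (5 + 1) = -39 - 1*6 = -39 - 6 = -45)
N = 175
(N + U)² = (175 - 45)² = 130² = 16900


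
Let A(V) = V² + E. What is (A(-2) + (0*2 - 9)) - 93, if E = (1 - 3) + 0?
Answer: -100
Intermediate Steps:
E = -2 (E = -2 + 0 = -2)
A(V) = -2 + V² (A(V) = V² - 2 = -2 + V²)
(A(-2) + (0*2 - 9)) - 93 = ((-2 + (-2)²) + (0*2 - 9)) - 93 = ((-2 + 4) + (0 - 9)) - 93 = (2 - 9) - 93 = -7 - 93 = -100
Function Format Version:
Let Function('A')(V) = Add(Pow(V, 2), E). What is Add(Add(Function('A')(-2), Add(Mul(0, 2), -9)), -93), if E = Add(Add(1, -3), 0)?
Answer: -100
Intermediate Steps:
E = -2 (E = Add(-2, 0) = -2)
Function('A')(V) = Add(-2, Pow(V, 2)) (Function('A')(V) = Add(Pow(V, 2), -2) = Add(-2, Pow(V, 2)))
Add(Add(Function('A')(-2), Add(Mul(0, 2), -9)), -93) = Add(Add(Add(-2, Pow(-2, 2)), Add(Mul(0, 2), -9)), -93) = Add(Add(Add(-2, 4), Add(0, -9)), -93) = Add(Add(2, -9), -93) = Add(-7, -93) = -100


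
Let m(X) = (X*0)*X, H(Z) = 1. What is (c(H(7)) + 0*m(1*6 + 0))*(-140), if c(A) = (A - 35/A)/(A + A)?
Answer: 2380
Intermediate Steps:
c(A) = (A - 35/A)/(2*A) (c(A) = (A - 35/A)/((2*A)) = (A - 35/A)*(1/(2*A)) = (A - 35/A)/(2*A))
m(X) = 0 (m(X) = 0*X = 0)
(c(H(7)) + 0*m(1*6 + 0))*(-140) = ((1/2)*(-35 + 1**2)/1**2 + 0*0)*(-140) = ((1/2)*1*(-35 + 1) + 0)*(-140) = ((1/2)*1*(-34) + 0)*(-140) = (-17 + 0)*(-140) = -17*(-140) = 2380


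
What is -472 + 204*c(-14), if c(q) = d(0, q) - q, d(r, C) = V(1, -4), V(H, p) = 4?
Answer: 3200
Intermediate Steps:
d(r, C) = 4
c(q) = 4 - q
-472 + 204*c(-14) = -472 + 204*(4 - 1*(-14)) = -472 + 204*(4 + 14) = -472 + 204*18 = -472 + 3672 = 3200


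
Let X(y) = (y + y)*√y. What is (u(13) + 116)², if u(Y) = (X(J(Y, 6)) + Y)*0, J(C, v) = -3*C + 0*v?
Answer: 13456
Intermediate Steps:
J(C, v) = -3*C (J(C, v) = -3*C + 0 = -3*C)
X(y) = 2*y^(3/2) (X(y) = (2*y)*√y = 2*y^(3/2))
u(Y) = 0 (u(Y) = (2*(-3*Y)^(3/2) + Y)*0 = (2*(3*√3*(-Y)^(3/2)) + Y)*0 = (6*√3*(-Y)^(3/2) + Y)*0 = (Y + 6*√3*(-Y)^(3/2))*0 = 0)
(u(13) + 116)² = (0 + 116)² = 116² = 13456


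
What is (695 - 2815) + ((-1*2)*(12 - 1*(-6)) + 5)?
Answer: -2151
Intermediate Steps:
(695 - 2815) + ((-1*2)*(12 - 1*(-6)) + 5) = -2120 + (-2*(12 + 6) + 5) = -2120 + (-2*18 + 5) = -2120 + (-36 + 5) = -2120 - 31 = -2151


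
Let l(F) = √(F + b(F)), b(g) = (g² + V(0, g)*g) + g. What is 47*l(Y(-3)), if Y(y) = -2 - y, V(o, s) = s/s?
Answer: 94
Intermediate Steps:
V(o, s) = 1
b(g) = g² + 2*g (b(g) = (g² + 1*g) + g = (g² + g) + g = (g + g²) + g = g² + 2*g)
l(F) = √(F + F*(2 + F))
47*l(Y(-3)) = 47*√((-2 - 1*(-3))*(3 + (-2 - 1*(-3)))) = 47*√((-2 + 3)*(3 + (-2 + 3))) = 47*√(1*(3 + 1)) = 47*√(1*4) = 47*√4 = 47*2 = 94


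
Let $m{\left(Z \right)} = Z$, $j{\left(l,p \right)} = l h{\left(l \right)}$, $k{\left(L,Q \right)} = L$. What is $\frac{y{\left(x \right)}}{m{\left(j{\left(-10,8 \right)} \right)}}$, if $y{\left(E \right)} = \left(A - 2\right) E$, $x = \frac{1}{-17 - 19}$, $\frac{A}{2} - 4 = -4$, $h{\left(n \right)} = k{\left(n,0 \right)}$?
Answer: $\frac{1}{1800} \approx 0.00055556$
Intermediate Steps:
$h{\left(n \right)} = n$
$j{\left(l,p \right)} = l^{2}$ ($j{\left(l,p \right)} = l l = l^{2}$)
$A = 0$ ($A = 8 + 2 \left(-4\right) = 8 - 8 = 0$)
$x = - \frac{1}{36}$ ($x = \frac{1}{-36} = - \frac{1}{36} \approx -0.027778$)
$y{\left(E \right)} = - 2 E$ ($y{\left(E \right)} = \left(0 - 2\right) E = - 2 E$)
$\frac{y{\left(x \right)}}{m{\left(j{\left(-10,8 \right)} \right)}} = \frac{\left(-2\right) \left(- \frac{1}{36}\right)}{\left(-10\right)^{2}} = \frac{1}{18 \cdot 100} = \frac{1}{18} \cdot \frac{1}{100} = \frac{1}{1800}$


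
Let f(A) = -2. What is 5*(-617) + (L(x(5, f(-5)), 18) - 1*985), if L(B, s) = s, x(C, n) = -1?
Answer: -4052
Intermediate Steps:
5*(-617) + (L(x(5, f(-5)), 18) - 1*985) = 5*(-617) + (18 - 1*985) = -3085 + (18 - 985) = -3085 - 967 = -4052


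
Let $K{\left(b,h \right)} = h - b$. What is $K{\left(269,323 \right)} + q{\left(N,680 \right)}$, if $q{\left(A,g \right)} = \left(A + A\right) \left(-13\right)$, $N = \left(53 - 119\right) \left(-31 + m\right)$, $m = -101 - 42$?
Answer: $-298530$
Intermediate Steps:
$m = -143$ ($m = -101 - 42 = -143$)
$N = 11484$ ($N = \left(53 - 119\right) \left(-31 - 143\right) = \left(-66\right) \left(-174\right) = 11484$)
$q{\left(A,g \right)} = - 26 A$ ($q{\left(A,g \right)} = 2 A \left(-13\right) = - 26 A$)
$K{\left(269,323 \right)} + q{\left(N,680 \right)} = \left(323 - 269\right) - 298584 = 54 - 298584 = -298530$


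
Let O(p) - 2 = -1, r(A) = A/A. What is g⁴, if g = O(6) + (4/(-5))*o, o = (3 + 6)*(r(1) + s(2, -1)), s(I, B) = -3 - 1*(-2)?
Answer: 1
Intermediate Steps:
s(I, B) = -1 (s(I, B) = -3 + 2 = -1)
r(A) = 1
O(p) = 1 (O(p) = 2 - 1 = 1)
o = 0 (o = (3 + 6)*(1 - 1) = 9*0 = 0)
g = 1 (g = 1 + (4/(-5))*0 = 1 + (4*(-⅕))*0 = 1 - ⅘*0 = 1 + 0 = 1)
g⁴ = 1⁴ = 1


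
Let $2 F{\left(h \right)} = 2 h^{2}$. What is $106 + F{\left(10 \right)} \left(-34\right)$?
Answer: $-3294$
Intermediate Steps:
$F{\left(h \right)} = h^{2}$ ($F{\left(h \right)} = \frac{2 h^{2}}{2} = h^{2}$)
$106 + F{\left(10 \right)} \left(-34\right) = 106 + 10^{2} \left(-34\right) = 106 + 100 \left(-34\right) = 106 - 3400 = -3294$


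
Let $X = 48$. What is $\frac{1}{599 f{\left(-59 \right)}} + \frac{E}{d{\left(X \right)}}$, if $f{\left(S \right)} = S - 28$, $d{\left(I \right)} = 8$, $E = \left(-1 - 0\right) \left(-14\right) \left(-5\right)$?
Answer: $- \frac{1823959}{208452} \approx -8.75$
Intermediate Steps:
$E = -70$ ($E = \left(-1 + 0\right) \left(-14\right) \left(-5\right) = \left(-1\right) \left(-14\right) \left(-5\right) = 14 \left(-5\right) = -70$)
$f{\left(S \right)} = -28 + S$ ($f{\left(S \right)} = S - 28 = -28 + S$)
$\frac{1}{599 f{\left(-59 \right)}} + \frac{E}{d{\left(X \right)}} = \frac{1}{599 \left(-28 - 59\right)} - \frac{70}{8} = \frac{1}{599 \left(-87\right)} - \frac{35}{4} = \frac{1}{599} \left(- \frac{1}{87}\right) - \frac{35}{4} = - \frac{1}{52113} - \frac{35}{4} = - \frac{1823959}{208452}$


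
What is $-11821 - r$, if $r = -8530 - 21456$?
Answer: $18165$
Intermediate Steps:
$r = -29986$ ($r = -8530 - 21456 = -29986$)
$-11821 - r = -11821 - -29986 = -11821 + 29986 = 18165$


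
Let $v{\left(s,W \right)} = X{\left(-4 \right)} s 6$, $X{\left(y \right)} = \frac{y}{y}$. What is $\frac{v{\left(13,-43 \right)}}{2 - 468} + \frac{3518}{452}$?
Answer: $\frac{401033}{52658} \approx 7.6158$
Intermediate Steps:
$X{\left(y \right)} = 1$
$v{\left(s,W \right)} = 6 s$ ($v{\left(s,W \right)} = 1 s 6 = s 6 = 6 s$)
$\frac{v{\left(13,-43 \right)}}{2 - 468} + \frac{3518}{452} = \frac{6 \cdot 13}{2 - 468} + \frac{3518}{452} = \frac{78}{2 - 468} + 3518 \cdot \frac{1}{452} = \frac{78}{-466} + \frac{1759}{226} = 78 \left(- \frac{1}{466}\right) + \frac{1759}{226} = - \frac{39}{233} + \frac{1759}{226} = \frac{401033}{52658}$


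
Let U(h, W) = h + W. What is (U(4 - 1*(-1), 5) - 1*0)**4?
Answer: 10000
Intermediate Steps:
U(h, W) = W + h
(U(4 - 1*(-1), 5) - 1*0)**4 = ((5 + (4 - 1*(-1))) - 1*0)**4 = ((5 + (4 + 1)) + 0)**4 = ((5 + 5) + 0)**4 = (10 + 0)**4 = 10**4 = 10000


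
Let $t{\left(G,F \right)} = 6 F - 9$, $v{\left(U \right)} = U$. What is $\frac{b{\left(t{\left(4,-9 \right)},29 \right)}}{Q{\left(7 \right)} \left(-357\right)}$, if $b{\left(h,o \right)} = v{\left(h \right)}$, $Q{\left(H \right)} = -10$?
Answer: $- \frac{3}{170} \approx -0.017647$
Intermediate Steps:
$t{\left(G,F \right)} = -9 + 6 F$
$b{\left(h,o \right)} = h$
$\frac{b{\left(t{\left(4,-9 \right)},29 \right)}}{Q{\left(7 \right)} \left(-357\right)} = \frac{-9 + 6 \left(-9\right)}{\left(-10\right) \left(-357\right)} = \frac{-9 - 54}{3570} = \left(-63\right) \frac{1}{3570} = - \frac{3}{170}$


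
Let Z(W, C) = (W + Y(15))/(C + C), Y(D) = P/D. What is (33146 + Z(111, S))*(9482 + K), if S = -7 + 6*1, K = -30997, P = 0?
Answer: -1423884215/2 ≈ -7.1194e+8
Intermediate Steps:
Y(D) = 0 (Y(D) = 0/D = 0)
S = -1 (S = -7 + 6 = -1)
Z(W, C) = W/(2*C) (Z(W, C) = (W + 0)/(C + C) = W/((2*C)) = W*(1/(2*C)) = W/(2*C))
(33146 + Z(111, S))*(9482 + K) = (33146 + (½)*111/(-1))*(9482 - 30997) = (33146 + (½)*111*(-1))*(-21515) = (33146 - 111/2)*(-21515) = (66181/2)*(-21515) = -1423884215/2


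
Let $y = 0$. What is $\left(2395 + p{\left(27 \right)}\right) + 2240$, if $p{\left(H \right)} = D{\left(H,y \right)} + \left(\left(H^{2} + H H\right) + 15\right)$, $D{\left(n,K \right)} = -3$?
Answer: $6105$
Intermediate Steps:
$p{\left(H \right)} = 12 + 2 H^{2}$ ($p{\left(H \right)} = -3 + \left(\left(H^{2} + H H\right) + 15\right) = -3 + \left(\left(H^{2} + H^{2}\right) + 15\right) = -3 + \left(2 H^{2} + 15\right) = -3 + \left(15 + 2 H^{2}\right) = 12 + 2 H^{2}$)
$\left(2395 + p{\left(27 \right)}\right) + 2240 = \left(2395 + \left(12 + 2 \cdot 27^{2}\right)\right) + 2240 = \left(2395 + \left(12 + 2 \cdot 729\right)\right) + 2240 = \left(2395 + \left(12 + 1458\right)\right) + 2240 = \left(2395 + 1470\right) + 2240 = 3865 + 2240 = 6105$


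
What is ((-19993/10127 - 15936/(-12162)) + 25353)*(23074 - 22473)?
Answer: 312771385641738/20527429 ≈ 1.5237e+7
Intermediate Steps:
((-19993/10127 - 15936/(-12162)) + 25353)*(23074 - 22473) = ((-19993*1/10127 - 15936*(-1/12162)) + 25353)*601 = ((-19993/10127 + 2656/2027) + 25353)*601 = (-13628499/20527429 + 25353)*601 = (520418278938/20527429)*601 = 312771385641738/20527429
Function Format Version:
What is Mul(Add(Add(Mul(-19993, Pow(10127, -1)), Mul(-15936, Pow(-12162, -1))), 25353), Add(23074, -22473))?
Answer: Rational(312771385641738, 20527429) ≈ 1.5237e+7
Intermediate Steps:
Mul(Add(Add(Mul(-19993, Pow(10127, -1)), Mul(-15936, Pow(-12162, -1))), 25353), Add(23074, -22473)) = Mul(Add(Add(Mul(-19993, Rational(1, 10127)), Mul(-15936, Rational(-1, 12162))), 25353), 601) = Mul(Add(Add(Rational(-19993, 10127), Rational(2656, 2027)), 25353), 601) = Mul(Add(Rational(-13628499, 20527429), 25353), 601) = Mul(Rational(520418278938, 20527429), 601) = Rational(312771385641738, 20527429)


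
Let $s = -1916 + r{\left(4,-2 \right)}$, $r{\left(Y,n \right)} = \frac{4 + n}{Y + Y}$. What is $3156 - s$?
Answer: $\frac{20287}{4} \approx 5071.8$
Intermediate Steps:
$r{\left(Y,n \right)} = \frac{4 + n}{2 Y}$
$s = - \frac{7663}{4}$ ($s = -1916 + \frac{4 - 2}{2 \cdot 4} = -1916 + \frac{1}{2} \cdot \frac{1}{4} \cdot 2 = -1916 + \frac{1}{4} = - \frac{7663}{4} \approx -1915.8$)
$3156 - s = 3156 - - \frac{7663}{4} = 3156 + \frac{7663}{4} = \frac{20287}{4}$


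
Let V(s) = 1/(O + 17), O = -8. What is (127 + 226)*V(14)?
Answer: 353/9 ≈ 39.222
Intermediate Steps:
V(s) = ⅑ (V(s) = 1/(-8 + 17) = 1/9 = ⅑)
(127 + 226)*V(14) = (127 + 226)*(⅑) = 353*(⅑) = 353/9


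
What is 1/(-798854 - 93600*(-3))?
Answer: -1/518054 ≈ -1.9303e-6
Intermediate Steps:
1/(-798854 - 93600*(-3)) = 1/(-798854 - 1248*(-225)) = 1/(-798854 + 280800) = 1/(-518054) = -1/518054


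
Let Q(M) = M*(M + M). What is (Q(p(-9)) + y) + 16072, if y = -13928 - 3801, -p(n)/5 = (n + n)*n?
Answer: 1310543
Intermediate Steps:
p(n) = -10*n² (p(n) = -5*(n + n)*n = -5*2*n*n = -10*n²)
Q(M) = 2*M² (Q(M) = M*(2*M) = 2*M²)
y = -17729
(Q(p(-9)) + y) + 16072 = (2*(-10*(-9)²)² - 17729) + 16072 = (2*(-10*81)² - 17729) + 16072 = (2*(-810)² - 17729) + 16072 = (2*656100 - 17729) + 16072 = (1312200 - 17729) + 16072 = 1294471 + 16072 = 1310543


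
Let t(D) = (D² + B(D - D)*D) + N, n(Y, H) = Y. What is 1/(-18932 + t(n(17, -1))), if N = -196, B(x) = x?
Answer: -1/18839 ≈ -5.3081e-5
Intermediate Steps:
t(D) = -196 + D² (t(D) = (D² + (D - D)*D) - 196 = (D² + 0*D) - 196 = (D² + 0) - 196 = D² - 196 = -196 + D²)
1/(-18932 + t(n(17, -1))) = 1/(-18932 + (-196 + 17²)) = 1/(-18932 + (-196 + 289)) = 1/(-18932 + 93) = 1/(-18839) = -1/18839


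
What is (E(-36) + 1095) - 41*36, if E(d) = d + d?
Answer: -453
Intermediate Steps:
E(d) = 2*d
(E(-36) + 1095) - 41*36 = (2*(-36) + 1095) - 41*36 = (-72 + 1095) - 1476 = 1023 - 1476 = -453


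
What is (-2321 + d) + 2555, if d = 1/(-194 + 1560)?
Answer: 319645/1366 ≈ 234.00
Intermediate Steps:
d = 1/1366 ≈ 0.00073206
(-2321 + d) + 2555 = (-2321 + 1/1366) + 2555 = -3170485/1366 + 2555 = 319645/1366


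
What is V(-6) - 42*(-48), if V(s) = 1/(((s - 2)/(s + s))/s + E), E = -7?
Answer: 129015/64 ≈ 2015.9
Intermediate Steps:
V(s) = 1/(-7 + (-2 + s)/(2*s**2)) (V(s) = 1/(((s - 2)/(s + s))/s - 7) = 1/(((-2 + s)/((2*s)))/s - 7) = 1/(((-2 + s)*(1/(2*s)))/s - 7) = 1/(((-2 + s)/(2*s))/s - 7) = 1/((-2 + s)/(2*s**2) - 7) = 1/(-7 + (-2 + s)/(2*s**2)))
V(-6) - 42*(-48) = -2*(-6)**2/(2 - 1*(-6) + 14*(-6)**2) - 42*(-48) = -2*36/(2 + 6 + 14*36) + 2016 = -2*36/(2 + 6 + 504) + 2016 = -2*36/512 + 2016 = -2*36*1/512 + 2016 = -9/64 + 2016 = 129015/64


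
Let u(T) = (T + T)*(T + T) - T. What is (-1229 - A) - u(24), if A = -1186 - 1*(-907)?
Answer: -3230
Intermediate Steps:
u(T) = -T + 4*T**2 (u(T) = (2*T)*(2*T) - T = 4*T**2 - T = -T + 4*T**2)
A = -279 (A = -1186 + 907 = -279)
(-1229 - A) - u(24) = (-1229 - 1*(-279)) - 24*(-1 + 4*24) = (-1229 + 279) - 24*(-1 + 96) = -950 - 24*95 = -950 - 1*2280 = -950 - 2280 = -3230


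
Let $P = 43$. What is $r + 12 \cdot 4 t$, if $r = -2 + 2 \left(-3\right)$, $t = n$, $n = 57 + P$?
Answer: $4792$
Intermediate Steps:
$n = 100$ ($n = 57 + 43 = 100$)
$t = 100$
$r = -8$ ($r = -2 - 6 = -8$)
$r + 12 \cdot 4 t = -8 + 12 \cdot 4 \cdot 100 = -8 + 48 \cdot 100 = -8 + 4800 = 4792$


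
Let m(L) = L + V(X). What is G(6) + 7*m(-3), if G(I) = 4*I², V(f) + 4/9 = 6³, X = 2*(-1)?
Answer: 14687/9 ≈ 1631.9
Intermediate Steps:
X = -2
V(f) = 1940/9 (V(f) = -4/9 + 6³ = -4/9 + 216 = 1940/9)
m(L) = 1940/9 + L (m(L) = L + 1940/9 = 1940/9 + L)
G(6) + 7*m(-3) = 4*6² + 7*(1940/9 - 3) = 4*36 + 7*(1913/9) = 144 + 13391/9 = 14687/9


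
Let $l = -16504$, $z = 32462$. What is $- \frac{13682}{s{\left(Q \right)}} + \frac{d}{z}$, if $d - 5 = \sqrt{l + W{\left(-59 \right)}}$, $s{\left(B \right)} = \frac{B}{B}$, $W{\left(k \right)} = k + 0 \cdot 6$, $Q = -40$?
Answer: $- \frac{444145079}{32462} + \frac{i \sqrt{16563}}{32462} \approx -13682.0 + 0.0039646 i$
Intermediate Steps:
$W{\left(k \right)} = k$ ($W{\left(k \right)} = k + 0 = k$)
$s{\left(B \right)} = 1$
$d = 5 + i \sqrt{16563}$ ($d = 5 + \sqrt{-16504 - 59} = 5 + \sqrt{-16563} = 5 + i \sqrt{16563} \approx 5.0 + 128.7 i$)
$- \frac{13682}{s{\left(Q \right)}} + \frac{d}{z} = - \frac{13682}{1} + \frac{5 + i \sqrt{16563}}{32462} = \left(-13682\right) 1 + \left(5 + i \sqrt{16563}\right) \frac{1}{32462} = -13682 + \left(\frac{5}{32462} + \frac{i \sqrt{16563}}{32462}\right) = - \frac{444145079}{32462} + \frac{i \sqrt{16563}}{32462}$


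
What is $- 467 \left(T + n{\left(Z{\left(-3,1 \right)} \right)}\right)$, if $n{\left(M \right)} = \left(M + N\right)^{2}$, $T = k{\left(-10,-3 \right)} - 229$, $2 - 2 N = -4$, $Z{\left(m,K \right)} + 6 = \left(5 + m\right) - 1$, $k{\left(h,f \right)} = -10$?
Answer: $109745$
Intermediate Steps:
$Z{\left(m,K \right)} = -2 + m$ ($Z{\left(m,K \right)} = -6 + \left(\left(5 + m\right) - 1\right) = -6 + \left(4 + m\right) = -2 + m$)
$N = 3$ ($N = 1 - -2 = 1 + 2 = 3$)
$T = -239$ ($T = -10 - 229 = -239$)
$n{\left(M \right)} = \left(3 + M\right)^{2}$ ($n{\left(M \right)} = \left(M + 3\right)^{2} = \left(3 + M\right)^{2}$)
$- 467 \left(T + n{\left(Z{\left(-3,1 \right)} \right)}\right) = - 467 \left(-239 + \left(3 - 5\right)^{2}\right) = - 467 \left(-239 + \left(-2\right)^{2}\right) = - 467 \left(-239 + 4\right) = \left(-467\right) \left(-235\right) = 109745$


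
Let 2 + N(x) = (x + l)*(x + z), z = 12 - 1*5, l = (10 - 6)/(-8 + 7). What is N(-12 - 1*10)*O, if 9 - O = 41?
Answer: -12416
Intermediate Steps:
O = -32 (O = 9 - 1*41 = 9 - 41 = -32)
l = -4 (l = 4/(-1) = 4*(-1) = -4)
z = 7 (z = 12 - 5 = 7)
N(x) = -2 + (-4 + x)*(7 + x) (N(x) = -2 + (x - 4)*(x + 7) = -2 + (-4 + x)*(7 + x))
N(-12 - 1*10)*O = (-30 + (-12 - 1*10)**2 + 3*(-12 - 1*10))*(-32) = (-30 + (-12 - 10)**2 + 3*(-12 - 10))*(-32) = (-30 + (-22)**2 + 3*(-22))*(-32) = (-30 + 484 - 66)*(-32) = 388*(-32) = -12416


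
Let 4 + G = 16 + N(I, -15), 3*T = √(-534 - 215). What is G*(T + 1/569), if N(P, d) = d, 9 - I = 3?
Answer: -3/569 - I*√749 ≈ -0.0052724 - 27.368*I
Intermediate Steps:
I = 6 (I = 9 - 1*3 = 9 - 3 = 6)
T = I*√749/3 (T = √(-534 - 215)/3 = √(-749)/3 = (I*√749)/3 = I*√749/3 ≈ 9.1226*I)
G = -3 (G = -4 + (16 - 15) = -4 + 1 = -3)
G*(T + 1/569) = -3*(I*√749/3 + 1/569) = -3*(1/569 + I*√749/3) = -3/569 - I*√749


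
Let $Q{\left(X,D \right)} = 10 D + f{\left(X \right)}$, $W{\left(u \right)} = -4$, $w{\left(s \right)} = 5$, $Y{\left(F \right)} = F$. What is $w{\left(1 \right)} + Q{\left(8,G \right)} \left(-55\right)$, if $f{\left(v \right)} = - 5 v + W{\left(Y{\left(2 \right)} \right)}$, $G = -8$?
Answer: $6825$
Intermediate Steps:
$f{\left(v \right)} = -4 - 5 v$ ($f{\left(v \right)} = - 5 v - 4 = -4 - 5 v$)
$Q{\left(X,D \right)} = -4 - 5 X + 10 D$ ($Q{\left(X,D \right)} = 10 D - \left(4 + 5 X\right) = -4 - 5 X + 10 D$)
$w{\left(1 \right)} + Q{\left(8,G \right)} \left(-55\right) = 5 + \left(-4 - 40 + 10 \left(-8\right)\right) \left(-55\right) = 5 + \left(-4 - 40 - 80\right) \left(-55\right) = 5 - -6820 = 5 + 6820 = 6825$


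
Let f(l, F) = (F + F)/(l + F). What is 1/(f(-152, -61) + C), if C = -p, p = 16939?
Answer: -213/3607885 ≈ -5.9037e-5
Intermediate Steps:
f(l, F) = 2*F/(F + l) (f(l, F) = (2*F)/(F + l) = 2*F/(F + l))
C = -16939 (C = -1*16939 = -16939)
1/(f(-152, -61) + C) = 1/(2*(-61)/(-61 - 152) - 16939) = 1/(2*(-61)/(-213) - 16939) = 1/(2*(-61)*(-1/213) - 16939) = 1/(122/213 - 16939) = 1/(-3607885/213) = -213/3607885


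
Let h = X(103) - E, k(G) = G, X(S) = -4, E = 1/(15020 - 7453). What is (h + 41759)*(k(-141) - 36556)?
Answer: -11594787202548/7567 ≈ -1.5323e+9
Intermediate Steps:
E = 1/7567 ≈ 0.00013215
h = -30269/7567 (h = -4 - 1*1/7567 = -4 - 1/7567 = -30269/7567 ≈ -4.0001)
(h + 41759)*(k(-141) - 36556) = (-30269/7567 + 41759)*(-141 - 36556) = (315960084/7567)*(-36697) = -11594787202548/7567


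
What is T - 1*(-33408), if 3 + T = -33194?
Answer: 211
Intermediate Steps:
T = -33197 (T = -3 - 33194 = -33197)
T - 1*(-33408) = -33197 - 1*(-33408) = -33197 + 33408 = 211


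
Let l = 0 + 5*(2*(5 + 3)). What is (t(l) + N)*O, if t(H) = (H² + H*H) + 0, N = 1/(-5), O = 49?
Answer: 3135951/5 ≈ 6.2719e+5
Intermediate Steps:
N = -⅕ ≈ -0.20000
l = 80 (l = 0 + 5*(2*8) = 0 + 5*16 = 0 + 80 = 80)
t(H) = 2*H² (t(H) = (H² + H²) + 0 = 2*H² + 0 = 2*H²)
(t(l) + N)*O = (2*80² - ⅕)*49 = (2*6400 - ⅕)*49 = (12800 - ⅕)*49 = (63999/5)*49 = 3135951/5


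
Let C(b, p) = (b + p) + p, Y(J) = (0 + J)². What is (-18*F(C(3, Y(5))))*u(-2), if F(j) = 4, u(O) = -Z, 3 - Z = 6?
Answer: -216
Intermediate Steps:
Z = -3 (Z = 3 - 1*6 = 3 - 6 = -3)
Y(J) = J²
C(b, p) = b + 2*p
u(O) = 3 (u(O) = -1*(-3) = 3)
(-18*F(C(3, Y(5))))*u(-2) = -18*4*3 = -72*3 = -216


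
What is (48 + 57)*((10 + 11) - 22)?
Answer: -105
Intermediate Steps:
(48 + 57)*((10 + 11) - 22) = 105*(21 - 22) = 105*(-1) = -105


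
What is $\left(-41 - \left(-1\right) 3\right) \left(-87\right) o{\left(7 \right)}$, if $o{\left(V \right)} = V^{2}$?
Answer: $161994$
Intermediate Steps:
$\left(-41 - \left(-1\right) 3\right) \left(-87\right) o{\left(7 \right)} = \left(-41 - \left(-1\right) 3\right) \left(-87\right) 7^{2} = \left(-41 - -3\right) \left(-87\right) 49 = \left(-41 + 3\right) \left(-87\right) 49 = \left(-38\right) \left(-87\right) 49 = 3306 \cdot 49 = 161994$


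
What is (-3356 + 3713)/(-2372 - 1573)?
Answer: -119/1315 ≈ -0.090494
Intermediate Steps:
(-3356 + 3713)/(-2372 - 1573) = 357/(-3945) = 357*(-1/3945) = -119/1315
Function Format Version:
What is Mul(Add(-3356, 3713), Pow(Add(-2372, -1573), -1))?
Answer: Rational(-119, 1315) ≈ -0.090494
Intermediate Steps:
Mul(Add(-3356, 3713), Pow(Add(-2372, -1573), -1)) = Mul(357, Pow(-3945, -1)) = Mul(357, Rational(-1, 3945)) = Rational(-119, 1315)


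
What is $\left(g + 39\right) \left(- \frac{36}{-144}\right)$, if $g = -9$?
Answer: $\frac{15}{2} \approx 7.5$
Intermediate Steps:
$\left(g + 39\right) \left(- \frac{36}{-144}\right) = \left(-9 + 39\right) \left(- \frac{36}{-144}\right) = 30 \left(\left(-36\right) \left(- \frac{1}{144}\right)\right) = 30 \cdot \frac{1}{4} = \frac{15}{2}$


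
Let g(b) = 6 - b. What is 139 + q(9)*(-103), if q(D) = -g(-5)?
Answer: 1272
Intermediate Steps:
q(D) = -11 (q(D) = -(6 - 1*(-5)) = -(6 + 5) = -1*11 = -11)
139 + q(9)*(-103) = 139 - 11*(-103) = 139 + 1133 = 1272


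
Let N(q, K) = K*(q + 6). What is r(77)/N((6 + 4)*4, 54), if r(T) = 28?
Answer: 7/621 ≈ 0.011272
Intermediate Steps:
N(q, K) = K*(6 + q)
r(77)/N((6 + 4)*4, 54) = 28/((54*(6 + (6 + 4)*4))) = 28/((54*(6 + 10*4))) = 28/((54*(6 + 40))) = 28/((54*46)) = 28/2484 = 28*(1/2484) = 7/621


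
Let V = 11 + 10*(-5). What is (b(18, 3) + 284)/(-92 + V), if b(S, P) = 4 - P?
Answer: -285/131 ≈ -2.1756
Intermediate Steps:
V = -39 (V = 11 - 50 = -39)
(b(18, 3) + 284)/(-92 + V) = ((4 - 1*3) + 284)/(-92 - 39) = ((4 - 3) + 284)/(-131) = (1 + 284)*(-1/131) = 285*(-1/131) = -285/131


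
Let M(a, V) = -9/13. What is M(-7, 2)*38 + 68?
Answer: 542/13 ≈ 41.692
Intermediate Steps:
M(a, V) = -9/13 (M(a, V) = -9*1/13 = -9/13)
M(-7, 2)*38 + 68 = -9/13*38 + 68 = -342/13 + 68 = 542/13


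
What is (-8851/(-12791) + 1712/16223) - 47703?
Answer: -9898607383314/207508393 ≈ -47702.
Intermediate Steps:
(-8851/(-12791) + 1712/16223) - 47703 = (-8851*(-1/12791) + 1712*(1/16223)) - 47703 = (8851/12791 + 1712/16223) - 47703 = 165487965/207508393 - 47703 = -9898607383314/207508393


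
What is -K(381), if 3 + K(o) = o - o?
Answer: 3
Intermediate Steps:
K(o) = -3 (K(o) = -3 + (o - o) = -3 + 0 = -3)
-K(381) = -1*(-3) = 3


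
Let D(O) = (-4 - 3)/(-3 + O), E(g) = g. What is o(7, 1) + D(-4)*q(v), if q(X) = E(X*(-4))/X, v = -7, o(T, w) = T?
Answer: 3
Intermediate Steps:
q(X) = -4 (q(X) = (X*(-4))/X = (-4*X)/X = -4)
D(O) = -7/(-3 + O)
o(7, 1) + D(-4)*q(v) = 7 - 7/(-3 - 4)*(-4) = 7 - 7/(-7)*(-4) = 7 - 7*(-⅐)*(-4) = 7 + 1*(-4) = 7 - 4 = 3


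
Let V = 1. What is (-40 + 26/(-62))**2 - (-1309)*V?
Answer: 2827958/961 ≈ 2942.7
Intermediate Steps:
(-40 + 26/(-62))**2 - (-1309)*V = (-40 + 26/(-62))**2 - (-1309) = (-40 + 26*(-1/62))**2 - 1*(-1309) = (-40 - 13/31)**2 + 1309 = (-1253/31)**2 + 1309 = 1570009/961 + 1309 = 2827958/961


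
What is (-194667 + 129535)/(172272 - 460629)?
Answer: 65132/288357 ≈ 0.22587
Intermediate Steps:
(-194667 + 129535)/(172272 - 460629) = -65132/(-288357) = -65132*(-1/288357) = 65132/288357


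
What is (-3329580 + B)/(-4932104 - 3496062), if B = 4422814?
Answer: -546617/4214083 ≈ -0.12971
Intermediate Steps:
(-3329580 + B)/(-4932104 - 3496062) = (-3329580 + 4422814)/(-4932104 - 3496062) = 1093234/(-8428166) = 1093234*(-1/8428166) = -546617/4214083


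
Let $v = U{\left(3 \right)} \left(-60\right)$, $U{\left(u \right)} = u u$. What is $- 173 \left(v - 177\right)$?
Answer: $124041$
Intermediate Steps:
$U{\left(u \right)} = u^{2}$
$v = -540$ ($v = 3^{2} \left(-60\right) = 9 \left(-60\right) = -540$)
$- 173 \left(v - 177\right) = - 173 \left(-540 - 177\right) = \left(-173\right) \left(-717\right) = 124041$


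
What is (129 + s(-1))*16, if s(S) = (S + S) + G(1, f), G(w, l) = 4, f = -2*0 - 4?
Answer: 2096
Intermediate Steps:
f = -4 (f = 0 - 4 = -4)
s(S) = 4 + 2*S (s(S) = (S + S) + 4 = 2*S + 4 = 4 + 2*S)
(129 + s(-1))*16 = (129 + (4 + 2*(-1)))*16 = (129 + (4 - 2))*16 = (129 + 2)*16 = 131*16 = 2096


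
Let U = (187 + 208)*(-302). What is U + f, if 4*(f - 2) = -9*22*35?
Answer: -242041/2 ≈ -1.2102e+5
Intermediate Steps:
f = -3461/2 (f = 2 + (-9*22*35)/4 = 2 + (-198*35)/4 = 2 + (1/4)*(-6930) = 2 - 3465/2 = -3461/2 ≈ -1730.5)
U = -119290 (U = 395*(-302) = -119290)
U + f = -119290 - 3461/2 = -242041/2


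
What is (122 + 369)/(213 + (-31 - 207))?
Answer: -491/25 ≈ -19.640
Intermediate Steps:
(122 + 369)/(213 + (-31 - 207)) = 491/(213 - 238) = 491/(-25) = 491*(-1/25) = -491/25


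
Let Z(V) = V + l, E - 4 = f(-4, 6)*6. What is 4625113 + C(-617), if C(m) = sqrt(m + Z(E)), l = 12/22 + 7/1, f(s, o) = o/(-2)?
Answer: 4625113 + 3*I*sqrt(8382)/11 ≈ 4.6251e+6 + 24.969*I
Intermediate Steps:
f(s, o) = -o/2 (f(s, o) = o*(-1/2) = -o/2)
E = -14 (E = 4 - 1/2*6*6 = 4 - 3*6 = 4 - 18 = -14)
l = 83/11 (l = 12*(1/22) + 7*1 = 6/11 + 7 = 83/11 ≈ 7.5455)
Z(V) = 83/11 + V (Z(V) = V + 83/11 = 83/11 + V)
C(m) = sqrt(-71/11 + m) (C(m) = sqrt(m + (83/11 - 14)) = sqrt(m - 71/11) = sqrt(-71/11 + m))
4625113 + C(-617) = 4625113 + sqrt(-781 + 121*(-617))/11 = 4625113 + sqrt(-781 - 74657)/11 = 4625113 + sqrt(-75438)/11 = 4625113 + (3*I*sqrt(8382))/11 = 4625113 + 3*I*sqrt(8382)/11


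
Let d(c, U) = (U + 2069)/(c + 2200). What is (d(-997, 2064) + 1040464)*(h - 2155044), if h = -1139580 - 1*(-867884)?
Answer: -3037507565370500/1203 ≈ -2.5249e+12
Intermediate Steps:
d(c, U) = (2069 + U)/(2200 + c)
h = -271696 (h = -1139580 + 867884 = -271696)
(d(-997, 2064) + 1040464)*(h - 2155044) = ((2069 + 2064)/(2200 - 997) + 1040464)*(-271696 - 2155044) = (4133/1203 + 1040464)*(-2426740) = (1251682325/1203)*(-2426740) = -3037507565370500/1203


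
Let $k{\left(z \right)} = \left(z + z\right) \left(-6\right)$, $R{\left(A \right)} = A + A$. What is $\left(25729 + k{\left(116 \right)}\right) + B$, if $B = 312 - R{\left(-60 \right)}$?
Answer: $24769$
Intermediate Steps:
$R{\left(A \right)} = 2 A$
$k{\left(z \right)} = - 12 z$ ($k{\left(z \right)} = 2 z \left(-6\right) = - 12 z$)
$B = 432$ ($B = 312 - 2 \left(-60\right) = 312 - -120 = 312 + 120 = 432$)
$\left(25729 + k{\left(116 \right)}\right) + B = \left(25729 - 1392\right) + 432 = 24337 + 432 = 24769$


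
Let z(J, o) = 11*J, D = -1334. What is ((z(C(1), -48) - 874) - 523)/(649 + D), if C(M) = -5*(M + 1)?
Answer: 11/5 ≈ 2.2000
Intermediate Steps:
C(M) = -5 - 5*M (C(M) = -5*(1 + M) = -5 - 5*M)
((z(C(1), -48) - 874) - 523)/(649 + D) = ((11*(-5 - 5*1) - 874) - 523)/(649 - 1334) = ((11*(-5 - 5) - 874) - 523)/(-685) = ((11*(-10) - 874) - 523)*(-1/685) = ((-110 - 874) - 523)*(-1/685) = (-984 - 523)*(-1/685) = -1507*(-1/685) = 11/5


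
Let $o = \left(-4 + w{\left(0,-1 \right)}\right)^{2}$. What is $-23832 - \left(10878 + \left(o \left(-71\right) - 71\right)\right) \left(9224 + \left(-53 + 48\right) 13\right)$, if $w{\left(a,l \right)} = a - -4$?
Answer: $-99005145$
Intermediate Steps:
$w{\left(a,l \right)} = 4 + a$ ($w{\left(a,l \right)} = a + 4 = 4 + a$)
$o = 0$ ($o = \left(-4 + \left(4 + 0\right)\right)^{2} = \left(-4 + 4\right)^{2} = 0^{2} = 0$)
$-23832 - \left(10878 + \left(o \left(-71\right) - 71\right)\right) \left(9224 + \left(-53 + 48\right) 13\right) = -23832 - \left(10878 + \left(0 \left(-71\right) - 71\right)\right) \left(9224 + \left(-53 + 48\right) 13\right) = -23832 - \left(10878 + \left(0 - 71\right)\right) \left(9224 - 65\right) = -23832 - \left(10878 - 71\right) \left(9224 - 65\right) = -23832 - 10807 \cdot 9159 = -23832 - 98981313 = -99005145$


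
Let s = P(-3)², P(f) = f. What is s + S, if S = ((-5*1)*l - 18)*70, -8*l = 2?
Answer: -2327/2 ≈ -1163.5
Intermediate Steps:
l = -¼ (l = -⅛*2 = -¼ ≈ -0.25000)
s = 9 (s = (-3)² = 9)
S = -2345/2 (S = (-5*1*(-¼) - 18)*70 = (-5*(-¼) - 18)*70 = (5/4 - 18)*70 = -67/4*70 = -2345/2 ≈ -1172.5)
s + S = 9 - 2345/2 = -2327/2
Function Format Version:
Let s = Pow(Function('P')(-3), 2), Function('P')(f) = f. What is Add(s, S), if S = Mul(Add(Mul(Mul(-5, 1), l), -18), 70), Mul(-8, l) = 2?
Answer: Rational(-2327, 2) ≈ -1163.5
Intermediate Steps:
l = Rational(-1, 4) (l = Mul(Rational(-1, 8), 2) = Rational(-1, 4) ≈ -0.25000)
s = 9 (s = Pow(-3, 2) = 9)
S = Rational(-2345, 2) (S = Mul(Add(Mul(Mul(-5, 1), Rational(-1, 4)), -18), 70) = Mul(Add(Mul(-5, Rational(-1, 4)), -18), 70) = Mul(Add(Rational(5, 4), -18), 70) = Mul(Rational(-67, 4), 70) = Rational(-2345, 2) ≈ -1172.5)
Add(s, S) = Add(9, Rational(-2345, 2)) = Rational(-2327, 2)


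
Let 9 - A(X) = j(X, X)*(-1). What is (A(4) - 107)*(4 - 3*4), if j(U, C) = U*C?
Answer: 656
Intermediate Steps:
j(U, C) = C*U
A(X) = 9 + X**2 (A(X) = 9 - X*X*(-1) = 9 - X**2*(-1) = 9 - (-1)*X**2 = 9 + X**2)
(A(4) - 107)*(4 - 3*4) = ((9 + 4**2) - 107)*(4 - 3*4) = ((9 + 16) - 107)*(4 - 12) = (25 - 107)*(-8) = -82*(-8) = 656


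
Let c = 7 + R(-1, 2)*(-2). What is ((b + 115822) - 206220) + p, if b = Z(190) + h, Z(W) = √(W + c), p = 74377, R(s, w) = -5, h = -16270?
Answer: -32291 + 3*√23 ≈ -32277.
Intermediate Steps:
c = 17 (c = 7 - 5*(-2) = 7 + 10 = 17)
Z(W) = √(17 + W) (Z(W) = √(W + 17) = √(17 + W))
b = -16270 + 3*√23 (b = √(17 + 190) - 16270 = √207 - 16270 = 3*√23 - 16270 = -16270 + 3*√23 ≈ -16256.)
((b + 115822) - 206220) + p = (((-16270 + 3*√23) + 115822) - 206220) + 74377 = ((99552 + 3*√23) - 206220) + 74377 = (-106668 + 3*√23) + 74377 = -32291 + 3*√23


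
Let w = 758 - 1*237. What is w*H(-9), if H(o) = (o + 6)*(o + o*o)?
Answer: -112536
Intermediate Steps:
w = 521 (w = 758 - 237 = 521)
H(o) = (6 + o)*(o + o**2)
w*H(-9) = 521*(-9*(6 + (-9)**2 + 7*(-9))) = 521*(-9*(6 + 81 - 63)) = 521*(-9*24) = 521*(-216) = -112536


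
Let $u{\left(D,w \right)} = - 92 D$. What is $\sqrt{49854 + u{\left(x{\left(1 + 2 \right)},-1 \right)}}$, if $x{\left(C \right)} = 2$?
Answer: $\sqrt{49670} \approx 222.87$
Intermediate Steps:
$\sqrt{49854 + u{\left(x{\left(1 + 2 \right)},-1 \right)}} = \sqrt{49854 - 184} = \sqrt{49670}$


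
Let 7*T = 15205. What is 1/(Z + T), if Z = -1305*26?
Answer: -7/222305 ≈ -3.1488e-5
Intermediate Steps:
Z = -33930
T = 15205/7 (T = (⅐)*15205 = 15205/7 ≈ 2172.1)
1/(Z + T) = 1/(-33930 + 15205/7) = 1/(-222305/7) = -7/222305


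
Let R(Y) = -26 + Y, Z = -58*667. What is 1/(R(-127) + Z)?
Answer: -1/38839 ≈ -2.5747e-5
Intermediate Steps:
Z = -38686
1/(R(-127) + Z) = 1/((-26 - 127) - 38686) = 1/(-153 - 38686) = 1/(-38839) = -1/38839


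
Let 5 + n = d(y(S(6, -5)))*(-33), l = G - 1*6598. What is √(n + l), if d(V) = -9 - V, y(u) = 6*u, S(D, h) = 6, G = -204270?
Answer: 2*I*√52347 ≈ 457.59*I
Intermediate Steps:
l = -210868 (l = -204270 - 1*6598 = -204270 - 6598 = -210868)
n = 1480 (n = -5 + (-9 - 6*6)*(-33) = -5 + (-9 - 1*36)*(-33) = -5 + (-9 - 36)*(-33) = -5 - 45*(-33) = -5 + 1485 = 1480)
√(n + l) = √(1480 - 210868) = √(-209388) = 2*I*√52347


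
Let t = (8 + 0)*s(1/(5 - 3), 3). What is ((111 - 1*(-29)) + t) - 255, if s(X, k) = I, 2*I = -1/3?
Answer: -349/3 ≈ -116.33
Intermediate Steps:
I = -1/6 (I = (-1/3)/2 = (-1*1/3)/2 = (1/2)*(-1/3) = -1/6 ≈ -0.16667)
s(X, k) = -1/6
t = -4/3 (t = (8 + 0)*(-1/6) = 8*(-1/6) = -4/3 ≈ -1.3333)
((111 - 1*(-29)) + t) - 255 = ((111 - 1*(-29)) - 4/3) - 255 = ((111 + 29) - 4/3) - 255 = (140 - 4/3) - 255 = 416/3 - 255 = -349/3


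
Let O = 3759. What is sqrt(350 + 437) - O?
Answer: -3759 + sqrt(787) ≈ -3730.9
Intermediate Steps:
sqrt(350 + 437) - O = sqrt(350 + 437) - 1*3759 = sqrt(787) - 3759 = -3759 + sqrt(787)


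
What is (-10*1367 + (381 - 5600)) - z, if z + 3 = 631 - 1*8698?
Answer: -10819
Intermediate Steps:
z = -8070 (z = -3 + (631 - 1*8698) = -3 + (631 - 8698) = -3 - 8067 = -8070)
(-10*1367 + (381 - 5600)) - z = (-10*1367 + (381 - 5600)) - 1*(-8070) = (-13670 - 5219) + 8070 = -18889 + 8070 = -10819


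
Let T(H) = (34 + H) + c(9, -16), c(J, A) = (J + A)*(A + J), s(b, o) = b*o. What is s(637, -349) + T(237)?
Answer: -221993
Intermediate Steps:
c(J, A) = (A + J)² (c(J, A) = (A + J)*(A + J) = (A + J)²)
T(H) = 83 + H (T(H) = (34 + H) + (-16 + 9)² = (34 + H) + (-7)² = (34 + H) + 49 = 83 + H)
s(637, -349) + T(237) = 637*(-349) + (83 + 237) = -222313 + 320 = -221993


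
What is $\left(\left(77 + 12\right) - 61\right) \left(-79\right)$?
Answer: $-2212$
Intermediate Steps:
$\left(\left(77 + 12\right) - 61\right) \left(-79\right) = \left(89 - 61\right) \left(-79\right) = 28 \left(-79\right) = -2212$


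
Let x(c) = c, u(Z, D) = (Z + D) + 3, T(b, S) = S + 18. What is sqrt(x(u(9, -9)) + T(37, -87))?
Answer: I*sqrt(66) ≈ 8.124*I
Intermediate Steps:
T(b, S) = 18 + S
u(Z, D) = 3 + D + Z (u(Z, D) = (D + Z) + 3 = 3 + D + Z)
sqrt(x(u(9, -9)) + T(37, -87)) = sqrt((3 - 9 + 9) + (18 - 87)) = sqrt(3 - 69) = sqrt(-66) = I*sqrt(66)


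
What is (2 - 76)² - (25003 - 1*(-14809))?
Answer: -34336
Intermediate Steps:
(2 - 76)² - (25003 - 1*(-14809)) = (-74)² - (25003 + 14809) = 5476 - 1*39812 = 5476 - 39812 = -34336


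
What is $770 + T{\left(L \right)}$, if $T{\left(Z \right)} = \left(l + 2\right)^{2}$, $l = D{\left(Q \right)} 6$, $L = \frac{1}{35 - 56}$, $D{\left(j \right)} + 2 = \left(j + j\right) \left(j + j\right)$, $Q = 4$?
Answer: $140646$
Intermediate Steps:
$D{\left(j \right)} = -2 + 4 j^{2}$ ($D{\left(j \right)} = -2 + \left(j + j\right) \left(j + j\right) = -2 + 2 j 2 j = -2 + 4 j^{2}$)
$L = - \frac{1}{21}$ ($L = \frac{1}{-21} = - \frac{1}{21} \approx -0.047619$)
$l = 372$ ($l = \left(-2 + 4 \cdot 4^{2}\right) 6 = \left(-2 + 4 \cdot 16\right) 6 = \left(-2 + 64\right) 6 = 62 \cdot 6 = 372$)
$T{\left(Z \right)} = 139876$ ($T{\left(Z \right)} = \left(372 + 2\right)^{2} = 374^{2} = 139876$)
$770 + T{\left(L \right)} = 770 + 139876 = 140646$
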